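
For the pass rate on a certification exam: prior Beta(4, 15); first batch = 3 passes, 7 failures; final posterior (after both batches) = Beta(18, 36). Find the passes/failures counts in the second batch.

11 passes and 14 failures

Because Beta–binomial updating is additive in the counts, the combined data contributed (α_post−α_prior, β_post−β_prior) successes and failures.
Total across both batches: 18−4=14 passes, 36−15=21 failures.
Subtract the first batch: 14−3=11 passes and 21−7=14 failures.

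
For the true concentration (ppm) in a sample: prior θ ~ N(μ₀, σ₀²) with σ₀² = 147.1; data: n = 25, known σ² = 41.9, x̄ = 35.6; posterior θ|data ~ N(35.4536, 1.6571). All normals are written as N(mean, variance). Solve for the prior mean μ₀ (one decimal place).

μ₀ = 22.6

With known observation variance, the Normal–Normal posterior has precision τ_n = τ₀ + n/σ² and mean μ_n = (τ₀μ₀ + (n/σ²)x̄)/τ_n.
Here τ₀ = 1/147.1 = 0.006798 and τ_data = 25/41.9 = 0.596659, so τ_n = 0.603457.
Rearranging for μ₀: μ₀ = (μ_n·τ_n − τ_data·x̄)/τ₀ = (35.4536·0.603457 − 0.596659·35.6) / 0.006798 = 0.153663/0.006798 ≈ 22.6.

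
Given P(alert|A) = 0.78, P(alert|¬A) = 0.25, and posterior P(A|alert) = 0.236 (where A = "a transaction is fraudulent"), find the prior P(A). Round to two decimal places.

Bayes' rule in odds form gives O(A|E) = O(A)·[P(E|A)/P(E|¬A)], hence O(A) = O(A|E)/LR.
Posterior odds = 0.236/(1−0.236) = 0.3089. LR = 0.78/0.25 = 3.1200.
Prior odds = 0.3089/3.1200 = 0.0990, so P(A) = 0.0990/(1+0.0990) ≈ 0.09.

P(A) = 0.09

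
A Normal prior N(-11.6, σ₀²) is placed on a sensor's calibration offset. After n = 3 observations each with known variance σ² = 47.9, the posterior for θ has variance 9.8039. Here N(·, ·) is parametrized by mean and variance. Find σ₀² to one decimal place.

σ₀² = 25.4

Posterior precision equals prior precision plus data precision: 1/σ_n² = 1/σ₀² + n/σ².
So 1/σ₀² = 1/9.8039 − 3/47.9 = 0.102000 − 0.062630 = 0.039370.
Hence σ₀² = 1/0.039370 ≈ 25.4.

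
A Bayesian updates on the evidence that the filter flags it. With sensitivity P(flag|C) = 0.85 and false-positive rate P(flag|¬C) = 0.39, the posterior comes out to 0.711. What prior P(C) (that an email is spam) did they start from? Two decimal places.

Bayes' rule in odds form gives O(C|E) = O(C)·[P(E|C)/P(E|¬C)], hence O(C) = O(C|E)/LR.
Posterior odds = 0.711/(1−0.711) = 2.4602. LR = 0.85/0.39 = 2.1795.
Prior odds = 2.4602/2.1795 = 1.1288, so P(C) = 1.1288/(1+1.1288) ≈ 0.53.

P(C) = 0.53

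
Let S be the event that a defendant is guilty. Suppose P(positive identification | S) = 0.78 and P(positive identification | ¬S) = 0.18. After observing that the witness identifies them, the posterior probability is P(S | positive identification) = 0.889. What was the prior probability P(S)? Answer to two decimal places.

P(S) = 0.65

In odds form, posterior odds = prior odds × likelihood ratio, so prior odds = posterior odds ÷ LR.
Posterior odds = 0.889/(1−0.889) = 8.0090. LR = 0.78/0.18 = 4.3333.
Prior odds = 8.0090/4.3333 = 1.8482, so P(S) = 1.8482/(1+1.8482) ≈ 0.65.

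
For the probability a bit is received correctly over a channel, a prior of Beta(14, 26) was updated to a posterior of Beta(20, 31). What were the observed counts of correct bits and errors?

6 correct bits and 5 errors

Beta is conjugate to the binomial likelihood: posterior = Beta(α+s, β+f).
So s = 20 − 14 = 6 and f = 31 − 26 = 5.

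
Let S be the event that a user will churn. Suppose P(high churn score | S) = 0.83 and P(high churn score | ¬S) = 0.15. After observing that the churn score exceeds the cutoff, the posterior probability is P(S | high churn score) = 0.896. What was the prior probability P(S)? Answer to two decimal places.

In odds form, posterior odds = prior odds × likelihood ratio, so prior odds = posterior odds ÷ LR.
Posterior odds = 0.896/(1−0.896) = 8.6154. LR = 0.83/0.15 = 5.5333.
Prior odds = 8.6154/5.5333 = 1.5570, so P(S) = 1.5570/(1+1.5570) ≈ 0.61.

P(S) = 0.61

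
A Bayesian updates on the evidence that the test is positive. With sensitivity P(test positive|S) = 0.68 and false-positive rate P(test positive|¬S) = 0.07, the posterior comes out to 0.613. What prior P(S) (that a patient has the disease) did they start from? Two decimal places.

In odds form, posterior odds = prior odds × likelihood ratio, so prior odds = posterior odds ÷ LR.
Posterior odds = 0.613/(1−0.613) = 1.5840. LR = 0.68/0.07 = 9.7143.
Prior odds = 1.5840/9.7143 = 0.1631, so P(S) = 0.1631/(1+0.1631) ≈ 0.14.

P(S) = 0.14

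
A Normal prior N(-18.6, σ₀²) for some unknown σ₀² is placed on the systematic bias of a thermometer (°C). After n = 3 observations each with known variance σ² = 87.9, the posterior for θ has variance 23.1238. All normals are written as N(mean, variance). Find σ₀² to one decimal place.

Posterior precision equals prior precision plus data precision: 1/σ_n² = 1/σ₀² + n/σ².
So 1/σ₀² = 1/23.1238 − 3/87.9 = 0.043245 − 0.034130 = 0.009115.
Hence σ₀² = 1/0.009115 ≈ 109.7.

σ₀² = 109.7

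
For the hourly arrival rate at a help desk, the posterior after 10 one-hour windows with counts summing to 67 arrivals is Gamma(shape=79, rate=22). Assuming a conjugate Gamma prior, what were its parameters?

A Gamma(α, β) prior (rate parametrization) on a Poisson rate with n observations summing to S gives posterior Gamma(α+S, β+n).
So α = 79 − 67 = 12 and β = 22 − 10 = 12.

Gamma(shape=12, rate=12)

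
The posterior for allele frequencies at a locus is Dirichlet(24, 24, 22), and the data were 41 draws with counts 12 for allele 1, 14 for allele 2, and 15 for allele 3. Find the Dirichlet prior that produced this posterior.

For a Dirichlet(α) prior with multinomial counts c, the posterior is Dirichlet(α + c) componentwise.
Subtract each count from the matching posterior parameter: 24−12=12, 24−14=10, 22−15=7.

Dirichlet(12, 10, 7)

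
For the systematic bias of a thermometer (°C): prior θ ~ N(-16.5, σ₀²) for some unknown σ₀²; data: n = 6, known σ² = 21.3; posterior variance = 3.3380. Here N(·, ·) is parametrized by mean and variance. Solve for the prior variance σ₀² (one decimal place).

σ₀² = 55.9

For the Normal–Normal model with known σ², precisions add: τ_n = τ₀ + n/σ².
So 1/σ₀² = 1/3.3380 − 6/21.3 = 0.299581 − 0.281690 = 0.017891.
Hence σ₀² = 1/0.017891 ≈ 55.9.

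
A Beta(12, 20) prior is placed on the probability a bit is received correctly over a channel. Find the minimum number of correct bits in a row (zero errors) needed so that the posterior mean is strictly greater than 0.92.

k = 219

After k correct bits and 0 errors the posterior is Beta(12+k, 20), with mean (12+k)/(12+20+k).
Set (12+k)/(32+k) > 0.92 and solve: k > (0.92·32 − 12)/(1 − 0.92) = 218.000.
The smallest integer exceeding 218.000 is 219.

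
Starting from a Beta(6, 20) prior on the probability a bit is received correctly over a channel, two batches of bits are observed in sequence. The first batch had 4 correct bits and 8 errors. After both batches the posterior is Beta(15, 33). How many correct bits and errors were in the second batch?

Sequential conjugate updates are equivalent to a single update on the pooled data, so total successes = posterior α − prior α and total failures = posterior β − prior β.
Total across both batches: 15−6=9 correct bits, 33−20=13 errors.
Subtract the first batch: 9−4=5 correct bits and 13−8=5 errors.

5 correct bits and 5 errors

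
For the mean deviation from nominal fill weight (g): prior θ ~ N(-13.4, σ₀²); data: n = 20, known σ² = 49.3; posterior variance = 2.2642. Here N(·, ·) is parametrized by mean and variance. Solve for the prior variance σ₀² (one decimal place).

For the Normal–Normal model with known σ², precisions add: τ_n = τ₀ + n/σ².
So 1/σ₀² = 1/2.2642 − 20/49.3 = 0.441657 − 0.405680 = 0.035977.
Hence σ₀² = 1/0.035977 ≈ 27.8.

σ₀² = 27.8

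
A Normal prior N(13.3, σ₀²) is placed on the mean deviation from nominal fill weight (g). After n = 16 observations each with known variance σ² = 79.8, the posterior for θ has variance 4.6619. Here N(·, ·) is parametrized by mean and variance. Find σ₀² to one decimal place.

Posterior precision equals prior precision plus data precision: 1/σ_n² = 1/σ₀² + n/σ².
So 1/σ₀² = 1/4.6619 − 16/79.8 = 0.214505 − 0.200501 = 0.014004.
Hence σ₀² = 1/0.014004 ≈ 71.4.

σ₀² = 71.4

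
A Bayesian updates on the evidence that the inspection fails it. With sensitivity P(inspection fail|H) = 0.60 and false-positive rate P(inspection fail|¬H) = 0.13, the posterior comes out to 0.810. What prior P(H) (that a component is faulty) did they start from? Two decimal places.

P(H) = 0.48

Bayes' rule in odds form gives O(H|E) = O(H)·[P(E|H)/P(E|¬H)], hence O(H) = O(H|E)/LR.
Posterior odds = 0.810/(1−0.810) = 4.2632. LR = 0.60/0.13 = 4.6154.
Prior odds = 4.2632/4.6154 = 0.9237, so P(H) = 0.9237/(1+0.9237) ≈ 0.48.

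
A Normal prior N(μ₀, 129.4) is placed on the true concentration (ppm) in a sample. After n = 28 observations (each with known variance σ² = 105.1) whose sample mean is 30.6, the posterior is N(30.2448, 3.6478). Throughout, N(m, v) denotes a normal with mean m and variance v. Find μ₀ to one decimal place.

μ₀ = 18.0

The posterior mean is a precision-weighted average: μ_n = (τ₀μ₀ + τ_data·x̄)/(τ₀+τ_data), with τ₀=1/σ₀² and τ_data=n/σ².
Here τ₀ = 1/129.4 = 0.007728 and τ_data = 28/105.1 = 0.266413, so τ_n = 0.274141.
Rearranging for μ₀: μ₀ = (μ_n·τ_n − τ_data·x̄)/τ₀ = (30.2448·0.274141 − 0.266413·30.6) / 0.007728 = 0.139102/0.007728 ≈ 18.0.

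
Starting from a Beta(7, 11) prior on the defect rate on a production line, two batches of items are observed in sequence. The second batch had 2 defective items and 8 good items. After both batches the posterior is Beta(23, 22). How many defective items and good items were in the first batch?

Because Beta–binomial updating is additive in the counts, the combined data contributed (α_post−α_prior, β_post−β_prior) successes and failures.
Total across both batches: 23−7=16 defective items, 22−11=11 good items.
Subtract the second batch: 16−2=14 defective items and 11−8=3 good items.

14 defective items and 3 good items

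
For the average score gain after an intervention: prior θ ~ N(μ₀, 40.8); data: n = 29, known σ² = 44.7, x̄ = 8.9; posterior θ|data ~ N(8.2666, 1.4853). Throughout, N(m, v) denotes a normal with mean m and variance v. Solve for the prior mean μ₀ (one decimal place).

With known observation variance, the Normal–Normal posterior has precision τ_n = τ₀ + n/σ² and mean μ_n = (τ₀μ₀ + (n/σ²)x̄)/τ_n.
Here τ₀ = 1/40.8 = 0.024510 and τ_data = 29/44.7 = 0.648770, so τ_n = 0.673280.
Rearranging for μ₀: μ₀ = (μ_n·τ_n − τ_data·x̄)/τ₀ = (8.2666·0.673280 − 0.648770·8.9) / 0.024510 = -0.208317/0.024510 ≈ -8.5.

μ₀ = -8.5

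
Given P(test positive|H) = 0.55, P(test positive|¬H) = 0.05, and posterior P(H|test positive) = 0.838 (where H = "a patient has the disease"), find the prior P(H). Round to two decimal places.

P(H) = 0.32

Bayes' rule in odds form gives O(H|E) = O(H)·[P(E|H)/P(E|¬H)], hence O(H) = O(H|E)/LR.
Posterior odds = 0.838/(1−0.838) = 5.1728. LR = 0.55/0.05 = 11.0000.
Prior odds = 5.1728/11.0000 = 0.4703, so P(H) = 0.4703/(1+0.4703) ≈ 0.32.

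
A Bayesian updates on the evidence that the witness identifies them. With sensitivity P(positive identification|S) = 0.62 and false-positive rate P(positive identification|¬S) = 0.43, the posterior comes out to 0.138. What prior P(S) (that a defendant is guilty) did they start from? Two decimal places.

P(S) = 0.10

In odds form, posterior odds = prior odds × likelihood ratio, so prior odds = posterior odds ÷ LR.
Posterior odds = 0.138/(1−0.138) = 0.1601. LR = 0.62/0.43 = 1.4419.
Prior odds = 0.1601/1.4419 = 0.1110, so P(S) = 0.1110/(1+0.1110) ≈ 0.10.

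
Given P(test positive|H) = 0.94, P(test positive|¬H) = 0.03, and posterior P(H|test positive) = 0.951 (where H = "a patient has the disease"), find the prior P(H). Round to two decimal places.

P(H) = 0.38

Bayes' rule in odds form gives O(H|E) = O(H)·[P(E|H)/P(E|¬H)], hence O(H) = O(H|E)/LR.
Posterior odds = 0.951/(1−0.951) = 19.4082. LR = 0.94/0.03 = 31.3333.
Prior odds = 19.4082/31.3333 = 0.6194, so P(H) = 0.6194/(1+0.6194) ≈ 0.38.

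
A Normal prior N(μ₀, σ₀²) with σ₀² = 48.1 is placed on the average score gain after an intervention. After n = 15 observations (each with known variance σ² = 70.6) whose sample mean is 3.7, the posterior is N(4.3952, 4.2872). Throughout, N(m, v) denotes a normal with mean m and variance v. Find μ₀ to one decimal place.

μ₀ = 11.5

The posterior mean is a precision-weighted average: μ_n = (τ₀μ₀ + τ_data·x̄)/(τ₀+τ_data), with τ₀=1/σ₀² and τ_data=n/σ².
Here τ₀ = 1/48.1 = 0.020790 and τ_data = 15/70.6 = 0.212465, so τ_n = 0.233255.
Rearranging for μ₀: μ₀ = (μ_n·τ_n − τ_data·x̄)/τ₀ = (4.3952·0.233255 − 0.212465·3.7) / 0.020790 = 0.239082/0.020790 ≈ 11.5.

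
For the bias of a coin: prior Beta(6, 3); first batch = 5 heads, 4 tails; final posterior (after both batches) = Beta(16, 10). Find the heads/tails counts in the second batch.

Sequential conjugate updates are equivalent to a single update on the pooled data, so total successes = posterior α − prior α and total failures = posterior β − prior β.
Total across both batches: 16−6=10 heads, 10−3=7 tails.
Subtract the first batch: 10−5=5 heads and 7−4=3 tails.

5 heads and 3 tails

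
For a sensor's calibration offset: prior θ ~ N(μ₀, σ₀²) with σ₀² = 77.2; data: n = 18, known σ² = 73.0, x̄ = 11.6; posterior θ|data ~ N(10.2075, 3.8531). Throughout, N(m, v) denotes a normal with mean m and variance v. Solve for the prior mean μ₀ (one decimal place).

The posterior mean is a precision-weighted average: μ_n = (τ₀μ₀ + τ_data·x̄)/(τ₀+τ_data), with τ₀=1/σ₀² and τ_data=n/σ².
Here τ₀ = 1/77.2 = 0.012953 and τ_data = 18/73.0 = 0.246575, so τ_n = 0.259528.
Rearranging for μ₀: μ₀ = (μ_n·τ_n − τ_data·x̄)/τ₀ = (10.2075·0.259528 − 0.246575·11.6) / 0.012953 = -0.211138/0.012953 ≈ -16.3.

μ₀ = -16.3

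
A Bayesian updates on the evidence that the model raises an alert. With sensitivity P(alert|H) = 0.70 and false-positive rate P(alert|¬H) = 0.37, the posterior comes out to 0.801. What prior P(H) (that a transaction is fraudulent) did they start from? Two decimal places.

P(H) = 0.68

In odds form, posterior odds = prior odds × likelihood ratio, so prior odds = posterior odds ÷ LR.
Posterior odds = 0.801/(1−0.801) = 4.0251. LR = 0.70/0.37 = 1.8919.
Prior odds = 4.0251/1.8919 = 2.1275, so P(H) = 2.1275/(1+2.1275) ≈ 0.68.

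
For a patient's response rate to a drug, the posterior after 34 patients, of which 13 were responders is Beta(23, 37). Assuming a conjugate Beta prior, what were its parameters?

Beta is conjugate to the binomial likelihood: posterior = Beta(α+s, β+f).
So α = 23 − 13 = 10 and β = 37 − 21 = 16.

Beta(10, 16)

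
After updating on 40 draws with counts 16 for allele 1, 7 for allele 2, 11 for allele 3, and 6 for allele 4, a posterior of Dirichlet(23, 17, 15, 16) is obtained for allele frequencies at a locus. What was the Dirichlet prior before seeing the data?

Dirichlet(7, 10, 4, 10)

For a Dirichlet(α) prior with multinomial counts c, the posterior is Dirichlet(α + c) componentwise.
Subtract each count from the matching posterior parameter: 23−16=7, 17−7=10, 15−11=4, 16−6=10.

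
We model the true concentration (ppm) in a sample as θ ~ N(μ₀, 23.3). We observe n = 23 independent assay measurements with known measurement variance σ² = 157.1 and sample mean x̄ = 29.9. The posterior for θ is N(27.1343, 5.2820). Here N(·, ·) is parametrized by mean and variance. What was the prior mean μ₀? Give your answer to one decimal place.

μ₀ = 17.7

With known observation variance, the Normal–Normal posterior has precision τ_n = τ₀ + n/σ² and mean μ_n = (τ₀μ₀ + (n/σ²)x̄)/τ_n.
Here τ₀ = 1/23.3 = 0.042918 and τ_data = 23/157.1 = 0.146404, so τ_n = 0.189322.
Rearranging for μ₀: μ₀ = (μ_n·τ_n − τ_data·x̄)/τ₀ = (27.1343·0.189322 − 0.146404·29.9) / 0.042918 = 0.759640/0.042918 ≈ 17.7.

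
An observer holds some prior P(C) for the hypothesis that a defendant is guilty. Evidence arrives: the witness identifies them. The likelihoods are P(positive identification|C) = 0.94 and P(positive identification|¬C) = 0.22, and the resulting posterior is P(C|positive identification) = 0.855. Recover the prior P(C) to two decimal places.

P(C) = 0.58

Bayes' rule in odds form gives O(C|E) = O(C)·[P(E|C)/P(E|¬C)], hence O(C) = O(C|E)/LR.
Posterior odds = 0.855/(1−0.855) = 5.8966. LR = 0.94/0.22 = 4.2727.
Prior odds = 5.8966/4.2727 = 1.3801, so P(C) = 1.3801/(1+1.3801) ≈ 0.58.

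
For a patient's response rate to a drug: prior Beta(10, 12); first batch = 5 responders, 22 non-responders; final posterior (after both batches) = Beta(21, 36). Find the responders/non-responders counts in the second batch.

6 responders and 2 non-responders

Because Beta–binomial updating is additive in the counts, the combined data contributed (α_post−α_prior, β_post−β_prior) successes and failures.
Total across both batches: 21−10=11 responders, 36−12=24 non-responders.
Subtract the first batch: 11−5=6 responders and 24−22=2 non-responders.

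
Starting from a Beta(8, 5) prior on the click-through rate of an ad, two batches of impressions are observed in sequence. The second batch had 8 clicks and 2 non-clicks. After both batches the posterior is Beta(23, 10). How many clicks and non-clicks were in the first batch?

Because Beta–binomial updating is additive in the counts, the combined data contributed (α_post−α_prior, β_post−β_prior) successes and failures.
Total across both batches: 23−8=15 clicks, 10−5=5 non-clicks.
Subtract the second batch: 15−8=7 clicks and 5−2=3 non-clicks.

7 clicks and 3 non-clicks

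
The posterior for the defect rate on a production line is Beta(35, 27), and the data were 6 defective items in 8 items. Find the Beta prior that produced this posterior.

Beta is conjugate to the binomial likelihood: posterior = Beta(a+s, b+f).
So a = 35 − 6 = 29 and b = 27 − 2 = 25.

Beta(29, 25)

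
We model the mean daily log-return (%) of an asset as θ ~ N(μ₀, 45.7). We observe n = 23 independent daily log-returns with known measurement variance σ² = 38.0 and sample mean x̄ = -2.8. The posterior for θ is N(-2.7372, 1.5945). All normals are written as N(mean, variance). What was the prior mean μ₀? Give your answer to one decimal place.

With known observation variance, the Normal–Normal posterior has precision τ_n = τ₀ + n/σ² and mean μ_n = (τ₀μ₀ + (n/σ²)x̄)/τ_n.
Here τ₀ = 1/45.7 = 0.021882 and τ_data = 23/38.0 = 0.605263, so τ_n = 0.627145.
Rearranging for μ₀: μ₀ = (μ_n·τ_n − τ_data·x̄)/τ₀ = (-2.7372·0.627145 − 0.605263·-2.8) / 0.021882 = -0.021885/0.021882 ≈ -1.0.

μ₀ = -1.0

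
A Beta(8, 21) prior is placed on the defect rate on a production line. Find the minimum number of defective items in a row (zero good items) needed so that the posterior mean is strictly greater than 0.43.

k = 8

After k defective items and 0 good items the posterior is Beta(8+k, 21), with mean (8+k)/(8+21+k).
Set (8+k)/(29+k) > 0.43 and solve: k > (0.43·29 − 8)/(1 − 0.43) = 7.842.
The smallest integer exceeding 7.842 is 8, and checking k=8: (16)/(37) = 0.4324 > 0.43.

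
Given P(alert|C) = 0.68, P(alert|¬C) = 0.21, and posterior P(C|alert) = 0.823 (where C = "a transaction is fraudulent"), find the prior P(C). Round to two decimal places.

P(C) = 0.59

In odds form, posterior odds = prior odds × likelihood ratio, so prior odds = posterior odds ÷ LR.
Posterior odds = 0.823/(1−0.823) = 4.6497. LR = 0.68/0.21 = 3.2381.
Prior odds = 4.6497/3.2381 = 1.4359, so P(C) = 1.4359/(1+1.4359) ≈ 0.59.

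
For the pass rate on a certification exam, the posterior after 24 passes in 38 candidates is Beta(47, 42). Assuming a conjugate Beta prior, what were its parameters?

Beta(23, 28)

A Beta(α, β) prior with s successes and f failures in binomial data gives a Beta(α+s, β+f) posterior.
Subtract the data counts: 47−24=23, 42−14=28.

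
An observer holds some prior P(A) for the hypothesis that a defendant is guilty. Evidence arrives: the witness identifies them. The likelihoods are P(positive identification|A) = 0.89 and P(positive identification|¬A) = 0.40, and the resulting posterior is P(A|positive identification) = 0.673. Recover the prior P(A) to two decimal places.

Bayes' rule in odds form gives O(A|E) = O(A)·[P(E|A)/P(E|¬A)], hence O(A) = O(A|E)/LR.
Posterior odds = 0.673/(1−0.673) = 2.0581. LR = 0.89/0.40 = 2.2250.
Prior odds = 2.0581/2.2250 = 0.9250, so P(A) = 0.9250/(1+0.9250) ≈ 0.48.

P(A) = 0.48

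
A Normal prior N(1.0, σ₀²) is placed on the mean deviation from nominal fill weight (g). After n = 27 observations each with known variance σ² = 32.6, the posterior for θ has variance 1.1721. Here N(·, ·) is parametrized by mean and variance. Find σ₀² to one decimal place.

σ₀² = 40.1

For the Normal–Normal model with known σ², precisions add: τ_n = τ₀ + n/σ².
So 1/σ₀² = 1/1.1721 − 27/32.6 = 0.853170 − 0.828221 = 0.024949.
Hence σ₀² = 1/0.024949 ≈ 40.1.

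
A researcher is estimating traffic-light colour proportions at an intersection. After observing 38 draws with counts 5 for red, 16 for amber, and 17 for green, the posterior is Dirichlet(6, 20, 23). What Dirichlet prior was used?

For a Dirichlet(α) prior with multinomial counts c, the posterior is Dirichlet(α + c) componentwise.
Subtract each count from the matching posterior parameter: 6−5=1, 20−16=4, 23−17=6.

Dirichlet(1, 4, 6)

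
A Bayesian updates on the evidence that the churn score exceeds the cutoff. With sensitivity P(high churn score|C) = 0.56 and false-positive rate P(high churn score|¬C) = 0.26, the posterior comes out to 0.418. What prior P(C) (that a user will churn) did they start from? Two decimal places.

Bayes' rule in odds form gives O(C|E) = O(C)·[P(E|C)/P(E|¬C)], hence O(C) = O(C|E)/LR.
Posterior odds = 0.418/(1−0.418) = 0.7182. LR = 0.56/0.26 = 2.1538.
Prior odds = 0.7182/2.1538 = 0.3335, so P(C) = 0.3335/(1+0.3335) ≈ 0.25.

P(C) = 0.25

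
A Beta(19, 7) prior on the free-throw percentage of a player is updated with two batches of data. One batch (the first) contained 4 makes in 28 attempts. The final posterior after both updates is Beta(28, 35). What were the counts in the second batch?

Because Beta–binomial updating is additive in the counts, the combined data contributed (α_post−α_prior, β_post−β_prior) successes and failures.
Total across both batches: 28−19=9 makes, 35−7=28 misses.
Subtract the first batch: 9−4=5 makes and 28−24=4 misses.

5 makes and 4 misses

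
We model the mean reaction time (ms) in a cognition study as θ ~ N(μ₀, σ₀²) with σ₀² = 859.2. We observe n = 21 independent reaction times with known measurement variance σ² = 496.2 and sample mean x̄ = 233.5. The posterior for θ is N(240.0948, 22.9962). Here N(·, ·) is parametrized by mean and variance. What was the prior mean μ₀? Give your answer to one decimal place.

μ₀ = 479.9

With known observation variance, the Normal–Normal posterior has precision τ_n = τ₀ + n/σ² and mean μ_n = (τ₀μ₀ + (n/σ²)x̄)/τ_n.
Here τ₀ = 1/859.2 = 0.001164 and τ_data = 21/496.2 = 0.042322, so τ_n = 0.043486.
Rearranging for μ₀: μ₀ = (μ_n·τ_n − τ_data·x̄)/τ₀ = (240.0948·0.043486 − 0.042322·233.5) / 0.001164 = 0.558575/0.001164 ≈ 479.9.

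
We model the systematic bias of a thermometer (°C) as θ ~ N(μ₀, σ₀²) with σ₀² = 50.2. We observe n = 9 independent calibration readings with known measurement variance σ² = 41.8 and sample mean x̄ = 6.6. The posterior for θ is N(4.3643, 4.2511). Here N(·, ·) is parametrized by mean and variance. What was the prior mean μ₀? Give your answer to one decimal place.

μ₀ = -19.8

With known observation variance, the Normal–Normal posterior has precision τ_n = τ₀ + n/σ² and mean μ_n = (τ₀μ₀ + (n/σ²)x̄)/τ_n.
Here τ₀ = 1/50.2 = 0.019920 and τ_data = 9/41.8 = 0.215311, so τ_n = 0.235231.
Rearranging for μ₀: μ₀ = (μ_n·τ_n − τ_data·x̄)/τ₀ = (4.3643·0.235231 − 0.215311·6.6) / 0.019920 = -0.394434/0.019920 ≈ -19.8.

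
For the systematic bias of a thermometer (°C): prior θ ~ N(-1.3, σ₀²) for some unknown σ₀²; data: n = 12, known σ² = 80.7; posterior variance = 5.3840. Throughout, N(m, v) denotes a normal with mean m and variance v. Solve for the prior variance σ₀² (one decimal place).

σ₀² = 27.0

Posterior precision equals prior precision plus data precision: 1/σ_n² = 1/σ₀² + n/σ².
So 1/σ₀² = 1/5.3840 − 12/80.7 = 0.185736 − 0.148699 = 0.037037.
Hence σ₀² = 1/0.037037 ≈ 27.0.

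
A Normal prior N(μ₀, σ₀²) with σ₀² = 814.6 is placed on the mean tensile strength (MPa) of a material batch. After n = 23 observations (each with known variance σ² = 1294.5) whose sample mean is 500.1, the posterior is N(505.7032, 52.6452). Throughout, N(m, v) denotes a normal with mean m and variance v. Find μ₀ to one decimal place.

μ₀ = 586.8

With known observation variance, the Normal–Normal posterior has precision τ_n = τ₀ + n/σ² and mean μ_n = (τ₀μ₀ + (n/σ²)x̄)/τ_n.
Here τ₀ = 1/814.6 = 0.001228 and τ_data = 23/1294.5 = 0.017767, so τ_n = 0.018995.
Rearranging for μ₀: μ₀ = (μ_n·τ_n − τ_data·x̄)/τ₀ = (505.7032·0.018995 − 0.017767·500.1) / 0.001228 = 0.720556/0.001228 ≈ 586.8.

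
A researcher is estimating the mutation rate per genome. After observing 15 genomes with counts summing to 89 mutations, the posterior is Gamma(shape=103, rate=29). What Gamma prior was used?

Gamma–Poisson conjugacy: posterior shape = α + Σxᵢ, posterior rate = β + n.
So α = 103 − 89 = 14 and β = 29 − 15 = 14.

Gamma(shape=14, rate=14)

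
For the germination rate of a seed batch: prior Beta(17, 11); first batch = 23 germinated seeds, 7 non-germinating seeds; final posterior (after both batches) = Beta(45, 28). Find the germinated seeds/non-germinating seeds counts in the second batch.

5 germinated seeds and 10 non-germinating seeds

Because Beta–binomial updating is additive in the counts, the combined data contributed (α_post−α_prior, β_post−β_prior) successes and failures.
Total across both batches: 45−17=28 germinated seeds, 28−11=17 non-germinating seeds.
Subtract the first batch: 28−23=5 germinated seeds and 17−7=10 non-germinating seeds.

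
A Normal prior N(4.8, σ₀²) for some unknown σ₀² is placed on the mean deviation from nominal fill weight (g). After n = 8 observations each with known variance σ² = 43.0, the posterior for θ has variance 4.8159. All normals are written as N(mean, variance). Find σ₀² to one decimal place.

For the Normal–Normal model with known σ², precisions add: τ_n = τ₀ + n/σ².
So 1/σ₀² = 1/4.8159 − 8/43.0 = 0.207646 − 0.186047 = 0.021599.
Hence σ₀² = 1/0.021599 ≈ 46.3.

σ₀² = 46.3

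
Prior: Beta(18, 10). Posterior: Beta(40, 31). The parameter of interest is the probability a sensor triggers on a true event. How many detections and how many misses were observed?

Under Beta–binomial conjugacy the posterior parameters are (a+s, b+f).
Match parameters: s=40−18=22, f=31−10=21.

22 detections and 21 misses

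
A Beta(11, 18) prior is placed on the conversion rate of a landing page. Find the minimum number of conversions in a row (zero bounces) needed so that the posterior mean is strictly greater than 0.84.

k = 84

After k conversions and 0 bounces the posterior is Beta(11+k, 18), with mean (11+k)/(11+18+k).
Set (11+k)/(29+k) > 0.84 and solve: k > (0.84·29 − 11)/(1 − 0.84) = 83.500.
The smallest integer exceeding 83.500 is 84, and checking k=84: (95)/(113) = 0.8407 > 0.84.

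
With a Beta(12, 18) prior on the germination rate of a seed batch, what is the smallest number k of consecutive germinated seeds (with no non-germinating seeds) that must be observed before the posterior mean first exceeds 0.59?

k = 14

After k germinated seeds and 0 non-germinating seeds the posterior is Beta(12+k, 18), with mean (12+k)/(12+18+k).
Set (12+k)/(30+k) > 0.59 and solve: k > (0.59·30 − 12)/(1 − 0.59) = 13.902.
The smallest integer exceeding 13.902 is 14, and checking k=14: (26)/(44) = 0.5909 > 0.59.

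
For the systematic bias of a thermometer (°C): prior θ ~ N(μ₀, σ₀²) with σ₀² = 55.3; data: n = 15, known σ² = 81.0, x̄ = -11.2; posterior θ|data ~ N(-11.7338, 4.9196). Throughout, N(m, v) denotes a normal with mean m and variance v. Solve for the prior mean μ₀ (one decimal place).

μ₀ = -17.2

With known observation variance, the Normal–Normal posterior has precision τ_n = τ₀ + n/σ² and mean μ_n = (τ₀μ₀ + (n/σ²)x̄)/τ_n.
Here τ₀ = 1/55.3 = 0.018083 and τ_data = 15/81.0 = 0.185185, so τ_n = 0.203268.
Rearranging for μ₀: μ₀ = (μ_n·τ_n − τ_data·x̄)/τ₀ = (-11.7338·0.203268 − 0.185185·-11.2) / 0.018083 = -0.311034/0.018083 ≈ -17.2.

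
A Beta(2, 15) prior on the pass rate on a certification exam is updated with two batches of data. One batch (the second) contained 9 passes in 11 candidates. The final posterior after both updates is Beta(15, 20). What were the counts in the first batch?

4 passes and 3 failures

Sequential conjugate updates are equivalent to a single update on the pooled data, so total successes = posterior α − prior α and total failures = posterior β − prior β.
Total across both batches: 15−2=13 passes, 20−15=5 failures.
Subtract the second batch: 13−9=4 passes and 5−2=3 failures.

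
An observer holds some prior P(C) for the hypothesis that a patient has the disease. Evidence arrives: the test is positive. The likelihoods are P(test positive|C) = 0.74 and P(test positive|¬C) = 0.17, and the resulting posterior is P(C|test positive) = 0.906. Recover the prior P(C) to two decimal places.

Bayes' rule in odds form gives O(C|E) = O(C)·[P(E|C)/P(E|¬C)], hence O(C) = O(C|E)/LR.
Posterior odds = 0.906/(1−0.906) = 9.6383. LR = 0.74/0.17 = 4.3529.
Prior odds = 9.6383/4.3529 = 2.2142, so P(C) = 2.2142/(1+2.2142) ≈ 0.69.

P(C) = 0.69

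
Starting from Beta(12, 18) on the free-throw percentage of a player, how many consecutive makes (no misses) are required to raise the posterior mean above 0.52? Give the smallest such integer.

After k makes and 0 misses the posterior is Beta(12+k, 18), with mean (12+k)/(12+18+k).
Set (12+k)/(30+k) > 0.52 and solve: k > (0.52·30 − 12)/(1 − 0.52) = 7.500.
The smallest integer exceeding 7.500 is 8, and checking k=8: (20)/(38) = 0.5263 > 0.52.

k = 8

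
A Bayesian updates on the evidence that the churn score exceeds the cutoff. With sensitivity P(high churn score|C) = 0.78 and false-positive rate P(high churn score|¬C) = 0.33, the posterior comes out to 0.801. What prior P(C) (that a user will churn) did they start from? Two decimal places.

P(C) = 0.63

Bayes' rule in odds form gives O(C|E) = O(C)·[P(E|C)/P(E|¬C)], hence O(C) = O(C|E)/LR.
Posterior odds = 0.801/(1−0.801) = 4.0251. LR = 0.78/0.33 = 2.3636.
Prior odds = 4.0251/2.3636 = 1.7030, so P(C) = 1.7030/(1+1.7030) ≈ 0.63.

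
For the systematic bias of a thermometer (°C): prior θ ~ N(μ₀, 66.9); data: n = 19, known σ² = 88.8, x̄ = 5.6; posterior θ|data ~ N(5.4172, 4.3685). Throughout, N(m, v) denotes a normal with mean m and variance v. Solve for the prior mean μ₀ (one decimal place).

With known observation variance, the Normal–Normal posterior has precision τ_n = τ₀ + n/σ² and mean μ_n = (τ₀μ₀ + (n/σ²)x̄)/τ_n.
Here τ₀ = 1/66.9 = 0.014948 and τ_data = 19/88.8 = 0.213964, so τ_n = 0.228912.
Rearranging for μ₀: μ₀ = (μ_n·τ_n − τ_data·x̄)/τ₀ = (5.4172·0.228912 − 0.213964·5.6) / 0.014948 = 0.041864/0.014948 ≈ 2.8.

μ₀ = 2.8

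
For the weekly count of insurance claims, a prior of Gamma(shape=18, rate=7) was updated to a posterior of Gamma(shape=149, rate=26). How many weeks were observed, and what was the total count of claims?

n = 19 weeks with total 131 claims

A Gamma(α, β) prior (rate parametrization) on a Poisson rate with n observations summing to S gives posterior Gamma(α+S, β+n).
Matching: Σxᵢ = 149 − 18 = 131 and n = 26 − 7 = 19.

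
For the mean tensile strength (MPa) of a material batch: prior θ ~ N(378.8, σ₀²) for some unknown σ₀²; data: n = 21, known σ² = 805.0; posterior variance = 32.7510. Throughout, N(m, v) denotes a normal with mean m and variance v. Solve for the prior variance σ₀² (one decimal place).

σ₀² = 224.9

Posterior precision equals prior precision plus data precision: 1/σ_n² = 1/σ₀² + n/σ².
So 1/σ₀² = 1/32.7510 − 21/805.0 = 0.030533 − 0.026087 = 0.004446.
Hence σ₀² = 1/0.004446 ≈ 224.9.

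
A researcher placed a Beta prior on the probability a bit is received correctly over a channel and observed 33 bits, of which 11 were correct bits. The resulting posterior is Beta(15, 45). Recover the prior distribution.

Beta(4, 23)

A Beta(α, β) prior with s successes and f failures in binomial data gives a Beta(α+s, β+f) posterior.
Subtract the data counts: 15−11=4, 45−22=23.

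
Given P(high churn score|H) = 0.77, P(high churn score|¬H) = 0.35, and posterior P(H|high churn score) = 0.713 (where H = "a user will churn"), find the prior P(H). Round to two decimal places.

P(H) = 0.53

In odds form, posterior odds = prior odds × likelihood ratio, so prior odds = posterior odds ÷ LR.
Posterior odds = 0.713/(1−0.713) = 2.4843. LR = 0.77/0.35 = 2.2000.
Prior odds = 2.4843/2.2000 = 1.1292, so P(H) = 1.1292/(1+1.1292) ≈ 0.53.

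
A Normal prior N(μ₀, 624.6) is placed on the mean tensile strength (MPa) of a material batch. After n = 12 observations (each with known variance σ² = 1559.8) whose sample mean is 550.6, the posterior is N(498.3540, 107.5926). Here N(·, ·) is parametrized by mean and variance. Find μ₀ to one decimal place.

The posterior mean is a precision-weighted average: μ_n = (τ₀μ₀ + τ_data·x̄)/(τ₀+τ_data), with τ₀=1/σ₀² and τ_data=n/σ².
Here τ₀ = 1/624.6 = 0.001601 and τ_data = 12/1559.8 = 0.007693, so τ_n = 0.009294.
Rearranging for μ₀: μ₀ = (μ_n·τ_n − τ_data·x̄)/τ₀ = (498.3540·0.009294 − 0.007693·550.6) / 0.001601 = 0.395936/0.001601 ≈ 247.3.

μ₀ = 247.3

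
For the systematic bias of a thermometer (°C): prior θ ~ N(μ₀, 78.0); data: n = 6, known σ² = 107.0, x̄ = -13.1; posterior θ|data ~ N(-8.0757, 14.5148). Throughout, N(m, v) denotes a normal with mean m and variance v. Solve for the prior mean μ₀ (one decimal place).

The posterior mean is a precision-weighted average: μ_n = (τ₀μ₀ + τ_data·x̄)/(τ₀+τ_data), with τ₀=1/σ₀² and τ_data=n/σ².
Here τ₀ = 1/78.0 = 0.012821 and τ_data = 6/107.0 = 0.056075, so τ_n = 0.068896.
Rearranging for μ₀: μ₀ = (μ_n·τ_n − τ_data·x̄)/τ₀ = (-8.0757·0.068896 − 0.056075·-13.1) / 0.012821 = 0.178199/0.012821 ≈ 13.9.

μ₀ = 13.9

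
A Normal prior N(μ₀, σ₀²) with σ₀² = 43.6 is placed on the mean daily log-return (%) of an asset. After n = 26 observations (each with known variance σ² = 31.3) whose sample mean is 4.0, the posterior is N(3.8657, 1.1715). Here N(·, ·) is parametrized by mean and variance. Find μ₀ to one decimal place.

μ₀ = -1.0

The posterior mean is a precision-weighted average: μ_n = (τ₀μ₀ + τ_data·x̄)/(τ₀+τ_data), with τ₀=1/σ₀² and τ_data=n/σ².
Here τ₀ = 1/43.6 = 0.022936 and τ_data = 26/31.3 = 0.830671, so τ_n = 0.853607.
Rearranging for μ₀: μ₀ = (μ_n·τ_n − τ_data·x̄)/τ₀ = (3.8657·0.853607 − 0.830671·4.0) / 0.022936 = -0.022895/0.022936 ≈ -1.0.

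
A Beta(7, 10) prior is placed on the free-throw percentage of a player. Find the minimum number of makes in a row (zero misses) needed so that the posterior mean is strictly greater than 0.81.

k = 36

After k makes and 0 misses the posterior is Beta(7+k, 10), with mean (7+k)/(7+10+k).
Set (7+k)/(17+k) > 0.81 and solve: k > (0.81·17 − 7)/(1 − 0.81) = 35.632.
The smallest integer exceeding 35.632 is 36.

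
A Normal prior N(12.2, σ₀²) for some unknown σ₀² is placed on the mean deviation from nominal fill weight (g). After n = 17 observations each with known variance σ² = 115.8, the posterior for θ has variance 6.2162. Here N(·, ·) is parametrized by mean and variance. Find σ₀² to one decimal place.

Posterior precision equals prior precision plus data precision: 1/σ_n² = 1/σ₀² + n/σ².
So 1/σ₀² = 1/6.2162 − 17/115.8 = 0.160870 − 0.146805 = 0.014065.
Hence σ₀² = 1/0.014065 ≈ 71.1.

σ₀² = 71.1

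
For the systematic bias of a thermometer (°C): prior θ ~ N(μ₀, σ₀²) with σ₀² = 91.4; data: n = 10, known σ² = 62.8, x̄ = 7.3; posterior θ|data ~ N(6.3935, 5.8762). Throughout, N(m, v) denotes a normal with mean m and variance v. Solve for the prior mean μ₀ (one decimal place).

With known observation variance, the Normal–Normal posterior has precision τ_n = τ₀ + n/σ² and mean μ_n = (τ₀μ₀ + (n/σ²)x̄)/τ_n.
Here τ₀ = 1/91.4 = 0.010941 and τ_data = 10/62.8 = 0.159236, so τ_n = 0.170177.
Rearranging for μ₀: μ₀ = (μ_n·τ_n − τ_data·x̄)/τ₀ = (6.3935·0.170177 − 0.159236·7.3) / 0.010941 = -0.074396/0.010941 ≈ -6.8.

μ₀ = -6.8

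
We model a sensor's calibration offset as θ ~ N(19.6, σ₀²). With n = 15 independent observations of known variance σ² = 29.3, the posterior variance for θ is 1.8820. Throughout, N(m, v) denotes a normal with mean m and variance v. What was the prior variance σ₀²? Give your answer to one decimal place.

σ₀² = 51.5

Posterior precision equals prior precision plus data precision: 1/σ_n² = 1/σ₀² + n/σ².
So 1/σ₀² = 1/1.8820 − 15/29.3 = 0.531350 − 0.511945 = 0.019405.
Hence σ₀² = 1/0.019405 ≈ 51.5.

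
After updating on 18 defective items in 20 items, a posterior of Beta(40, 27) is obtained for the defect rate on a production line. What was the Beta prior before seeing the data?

A Beta(α, β) prior with s successes and f failures in binomial data gives a Beta(α+s, β+f) posterior.
Subtract the data counts: 40−18=22, 27−2=25.

Beta(22, 25)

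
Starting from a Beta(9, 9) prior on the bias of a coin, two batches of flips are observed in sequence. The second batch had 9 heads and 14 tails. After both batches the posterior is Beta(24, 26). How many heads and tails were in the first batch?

Because Beta–binomial updating is additive in the counts, the combined data contributed (α_post−α_prior, β_post−β_prior) successes and failures.
Total across both batches: 24−9=15 heads, 26−9=17 tails.
Subtract the second batch: 15−9=6 heads and 17−14=3 tails.

6 heads and 3 tails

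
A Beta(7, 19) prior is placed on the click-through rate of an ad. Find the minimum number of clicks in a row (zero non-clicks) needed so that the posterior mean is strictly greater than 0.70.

k = 38

After k clicks and 0 non-clicks the posterior is Beta(7+k, 19), with mean (7+k)/(7+19+k).
Set (7+k)/(26+k) > 0.70 and solve: k > (0.70·26 − 7)/(1 − 0.70) = 37.333.
The smallest integer exceeding 37.333 is 38, and checking k=38: (45)/(64) = 0.7031 > 0.70.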